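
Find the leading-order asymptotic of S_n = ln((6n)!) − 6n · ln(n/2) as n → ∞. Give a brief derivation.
S_n ~ 6n · (ln 12 − 1) + O(ln n)

Stirling: ln((6n)!) = 6n ln(6n) − 6n + O(ln n).
  S_n = 6n ln(6n) − 6n − 6n ln(n/2) + O(ln n)
      = 6n ln(6n) − 6n ln n + 6n ln 2 − 6n + O(ln n)
      = 6n ln 6 + 6n ln 2 − 6n + O(ln n)
      = 6n (ln 12 − 1) + O(ln n).
Numerically ln(12) − 1 ≈ 1.4849.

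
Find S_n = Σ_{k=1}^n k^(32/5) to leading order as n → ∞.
S_n ~ (5/37) · n^(37/5)

Integral comparison: Σ_{k=1}^n k^(32/5) = ∫_0^n x^(32/5) dx + O(n^(32/5)). The integral is n^(1 + 32/5) / (1 + 32/5) = n^((32+5)/5) / ((32+5)/5) = (5/37) · n^(37/5).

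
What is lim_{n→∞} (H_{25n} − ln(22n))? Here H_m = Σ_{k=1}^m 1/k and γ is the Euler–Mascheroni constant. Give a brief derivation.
lim = ln(25/22) + γ

By Euler-Maclaurin, H_m = ln m + γ + O(1/m). So
  H_{25n} − ln(22n) = ln(25n) + γ − ln(22n) + O(1/n)
                       = ln(25/22) + γ + O(1/n).
Hence the limit is ln(25/22) + γ.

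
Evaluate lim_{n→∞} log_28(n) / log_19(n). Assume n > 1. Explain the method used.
lim = ln(19) / ln(28) = log_28(19)

Change of base: log_28(n) = ln n / ln 28 and log_19(n) = ln n / ln 19. The ratio is (ln n / ln 28) · (ln 19 / ln n) = ln 19 / ln 28, a constant independent of n. So the limit is ln 19 / ln 28 = log_28(19).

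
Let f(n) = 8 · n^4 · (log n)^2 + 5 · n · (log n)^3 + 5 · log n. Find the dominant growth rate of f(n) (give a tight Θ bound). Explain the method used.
f(n) ∈ Θ(n^4 · (log n)^2)

Compare the terms by growth order. For large n, n^a · (log n)^b dominates n^a' · (log n)^b' iff a > a', or (a = a' and b > b'). Ranking the 3 terms shows the dominant one is 8 · n^4 · (log n)^2. Hence f(n) ∈ Θ(n^4 · (log n)^2).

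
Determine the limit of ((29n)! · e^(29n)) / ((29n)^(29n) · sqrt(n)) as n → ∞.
lim = sqrt(2π·29)

Stirling: (29n)! ~ sqrt(2π·29n) · (29n/e)^(29n). Hence
  (29n)! · e^(29n) / (29n)^(29n) ~ sqrt(2π·29n).
Dividing by sqrt(n): sqrt(2π·29n) / sqrt(n) = sqrt(2π·29) · n^((1−1)/2), so the limit is sqrt(2π·29).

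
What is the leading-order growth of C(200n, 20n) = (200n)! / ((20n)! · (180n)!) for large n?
C(200n, 20n) ~ (10000000000/387420489)^(20n) · sqrt(5/(9π·20n))

Write N = 20n. Apply Stirling to each factorial:
  (10N)! ~ sqrt(2π·10N) · (10N/e)^(10N),
  N! ~ sqrt(2π N) · (N/e)^N,
  (9N)! ~ sqrt(2π·9N) · (9N/e)^(9N).
The exponential factors combine to (10N)^(10N) / (N^N · (9N)^(9N)) = 10^(10N)/9^(9N) = (10^10/9^9)^N = (10000000000/387420489)^N.
The square-root prefactors combine to sqrt(2π·10N) / (sqrt(2π N)·sqrt(2π·9N)) = sqrt(10 / (2π·9·N)) = sqrt(5/(9π·20n)).
Substituting N = 20n: C(200n, 20n) ~ (10000000000/387420489)^(20n) · sqrt(5/(9π·20n)).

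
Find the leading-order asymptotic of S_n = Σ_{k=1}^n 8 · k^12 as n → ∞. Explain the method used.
S_n ~ 8 · n^13 / 13

By integral comparison (Euler-Maclaurin), Σ_{k=1}^n 8 · k^12 = 8 · ∫_0^n x^12 dx + O(n^12) = 8 · n^13/13 + O(n^12). (Equivalently, Faulhaber's formula gives the same leading term.)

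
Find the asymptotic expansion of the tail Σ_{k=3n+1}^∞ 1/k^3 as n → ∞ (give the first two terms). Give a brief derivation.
Σ_{k>3n} 1/k^3 = 1/(2 · (3n)^2) − 1/(2 · (3n)^3) + O(1/(3n)^4)

Compare to the integral: ∫_{3n}^∞ x^(−3) dx = [−x^(−2)/2]_{3n}^∞ = 1/((3−1)·(3n)^2). The Euler-Maclaurin correction adds −f(3n)/2 = −1/(2·(3n)^3). Euler-Maclaurin then gives
  Σ_{k>3n} 1/k^3 = ∫_{3n}^∞ dx/x^3 − 1/(2·(3n)^3) + O(1/(3n)^4).
(Equivalently this is ζ(3) − Σ_{k≤3n} 1/k^3.)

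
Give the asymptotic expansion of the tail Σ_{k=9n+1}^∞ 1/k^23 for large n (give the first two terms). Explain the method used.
Σ_{k>9n} 1/k^23 = 1/(22 · (9n)^22) − 1/(2 · (9n)^23) + O(1/(9n)^24)

Compare to the integral: ∫_{9n}^∞ x^(−23) dx = [−x^(−22)/22]_{9n}^∞ = 1/((23−1)·(9n)^22). The Euler-Maclaurin correction adds −f(9n)/2 = −1/(2·(9n)^23). Euler-Maclaurin then gives
  Σ_{k>9n} 1/k^23 = ∫_{9n}^∞ dx/x^23 − 1/(2·(9n)^23) + O(1/(9n)^24).
(Equivalently this is ζ(23) − Σ_{k≤9n} 1/k^23.)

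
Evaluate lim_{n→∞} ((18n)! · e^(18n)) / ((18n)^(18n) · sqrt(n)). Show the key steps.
lim = sqrt(2π·18)

Stirling: (18n)! ~ sqrt(2π·18n) · (18n/e)^(18n). Hence
  (18n)! · e^(18n) / (18n)^(18n) ~ sqrt(2π·18n).
Dividing by sqrt(n): sqrt(2π·18n) / sqrt(n) = sqrt(2π·18) · n^((1−1)/2), so the limit is sqrt(2π·18).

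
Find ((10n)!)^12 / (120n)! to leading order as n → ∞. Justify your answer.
((10n)!)^12/(120n)! ~ ((2π·10n)^(11/2) / sqrt(12)) · 12^(−12·10n)  →  0

Write N = 10n. Stirling: N! ~ sqrt(2π N)(N/e)^N and (12N)! ~ sqrt(2π·12N)·(12N/e)^(12N).
  (N!)^12/(12N)! ~ (2π N)^(12/2) (N/e)^(12N) / [sqrt(2π·12N) (12N/e)^(12N)]
     = (2π N)^(12/2) / sqrt(2π·12N) · (N/(12N))^(12N)
     = (2π N)^((12−1)/2) / sqrt(12) · 12^(−12N).
Since 12^12 > 1, the factor 12^(−12N) decays exponentially, so the ratio → 0. Substituting N = 10n gives the stated form.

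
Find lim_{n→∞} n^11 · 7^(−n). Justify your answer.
lim = 0

Exponentials with base > 1 dominate every fixed polynomial: for any fixed c, n^c / 7^n → 0 as n → ∞ (e.g. by the ratio test, or by writing 7^n = e^(n ln 7) and noting e^(n ln 7) / n^c → ∞). Hence n^11 · 7^(−n) = n^11 / 7^n → 0.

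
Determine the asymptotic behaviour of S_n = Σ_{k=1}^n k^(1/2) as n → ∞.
S_n ~ (2/3) · n^(3/2)

Integral comparison: Σ_{k=1}^n k^(1/2) = ∫_0^n x^(1/2) dx + O(n^(1/2)). The integral is n^(1 + 1/2) / (1 + 1/2) = n^((1+2)/2) / ((1+2)/2) = (2/3) · n^(3/2).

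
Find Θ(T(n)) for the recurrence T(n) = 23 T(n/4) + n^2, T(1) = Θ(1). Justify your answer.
T(n) = Θ(n^(log_4 23))

Master theorem: compare f(n) = n^2 to n^(log_4 23) where log_4 23 ≈ 2.262. Since 2 < log_4 23, we have f(n) = O(n^(log_4 23 − ε)) for some ε > 0 — Case 1. Hence T(n) = Θ(n^(log_4 23)).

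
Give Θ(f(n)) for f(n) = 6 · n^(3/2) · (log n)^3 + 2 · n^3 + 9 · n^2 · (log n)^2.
f(n) ∈ Θ(n^3)

Compare the terms by growth order. For large n, n^a · (log n)^b dominates n^a' · (log n)^b' iff a > a', or (a = a' and b > b'). Ranking the 3 terms shows the dominant one is 2 · n^3. Hence f(n) ∈ Θ(n^3).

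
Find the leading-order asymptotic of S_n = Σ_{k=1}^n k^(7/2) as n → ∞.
S_n ~ (2/9) · n^(9/2)

Integral comparison: Σ_{k=1}^n k^(7/2) = ∫_0^n x^(7/2) dx + O(n^(7/2)). The integral is n^(1 + 7/2) / (1 + 7/2) = n^((7+2)/2) / ((7+2)/2) = (2/9) · n^(9/2).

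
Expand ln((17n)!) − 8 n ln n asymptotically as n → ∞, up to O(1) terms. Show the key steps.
ln((17n)!) − 8 n ln n = 9 n ln n + 17(ln 17 − 1) n + (1/2) ln(2π·17n) + O(1/n)

Stirling: ln((17n)!) = 17n ln(17n) − 17n + (1/2) ln(2π·17n) + O(1/n).
Expand 17n ln(17n) = 17n (ln n + ln 17) = 17n ln n + 17n ln 17.
Subtract 8n ln n: leading term is (17 − 8) n ln n = 9 n ln n. The next term is 17n ln 17 − 17n = 17(ln 17 − 1) n. Then the (1/2) ln(2π·17n) correction.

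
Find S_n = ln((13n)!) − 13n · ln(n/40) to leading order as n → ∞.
S_n ~ 13n · (ln 520 − 1) + O(ln n)

Stirling: ln((13n)!) = 13n ln(13n) − 13n + O(ln n).
  S_n = 13n ln(13n) − 13n − 13n ln(n/40) + O(ln n)
      = 13n ln(13n) − 13n ln n + 13n ln 40 − 13n + O(ln n)
      = 13n ln 13 + 13n ln 40 − 13n + O(ln n)
      = 13n (ln 520 − 1) + O(ln n).
Numerically ln(520) − 1 ≈ 5.2538.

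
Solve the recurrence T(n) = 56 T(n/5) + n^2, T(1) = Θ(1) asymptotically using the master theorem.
T(n) = Θ(n^(log_5 56))

Master theorem: compare f(n) = n^2 to n^(log_5 56) where log_5 56 ≈ 2.501. Since 2 < log_5 56, we have f(n) = O(n^(log_5 56 − ε)) for some ε > 0 — Case 1. Hence T(n) = Θ(n^(log_5 56)).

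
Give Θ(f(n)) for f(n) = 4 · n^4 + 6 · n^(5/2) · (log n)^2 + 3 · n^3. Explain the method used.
f(n) ∈ Θ(n^4)

Compare the terms by growth order. For large n, n^a · (log n)^b dominates n^a' · (log n)^b' iff a > a', or (a = a' and b > b'). Ranking the 3 terms shows the dominant one is 4 · n^4. Hence f(n) ∈ Θ(n^4).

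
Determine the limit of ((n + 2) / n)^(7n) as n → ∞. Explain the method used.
lim = e^14

Rewrite as (1 + 2/n)^(7n). By the standard limit (1 + x/n)^n → e^x, we have (1 + 2/n)^n → e^2, and raising to the 7th power gives e^14.
More precisely, ln[(1 + 2/n)^(7n)] = 7n · ln(1 + 2/n) = 7n · (2/n + O(1/n^2)) = 14 + O(1/n) → 14.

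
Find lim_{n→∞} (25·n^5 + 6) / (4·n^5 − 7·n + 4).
lim = 25/4

For large n the leading n^5 terms dominate both numerator and denominator. Dividing top and bottom by n^5, every other term tends to 0, leaving 25/4.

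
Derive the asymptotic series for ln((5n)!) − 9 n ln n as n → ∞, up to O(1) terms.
ln((5n)!) − 9 n ln n = −4 n ln n + 5(ln 5 − 1) n + (1/2) ln(2π·5n) + O(1/n)

Stirling: ln((5n)!) = 5n ln(5n) − 5n + (1/2) ln(2π·5n) + O(1/n).
Expand 5n ln(5n) = 5n (ln n + ln 5) = 5n ln n + 5n ln 5.
Subtract 9n ln n: leading term is (5 − 9) n ln n = −4 n ln n. The next term is 5n ln 5 − 5n = 5(ln 5 − 1) n. Then the (1/2) ln(2π·5n) correction.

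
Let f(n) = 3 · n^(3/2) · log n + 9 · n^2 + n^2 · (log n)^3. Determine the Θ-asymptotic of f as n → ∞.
f(n) ∈ Θ(n^2 · (log n)^3)

Compare the terms by growth order. For large n, n^a · (log n)^b dominates n^a' · (log n)^b' iff a > a', or (a = a' and b > b'). Ranking the 3 terms shows the dominant one is n^2 · (log n)^3. Hence f(n) ∈ Θ(n^2 · (log n)^3).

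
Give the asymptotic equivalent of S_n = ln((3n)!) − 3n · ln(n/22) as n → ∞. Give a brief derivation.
S_n ~ 3n · (ln 66 − 1) + O(ln n)

Stirling: ln((3n)!) = 3n ln(3n) − 3n + O(ln n).
  S_n = 3n ln(3n) − 3n − 3n ln(n/22) + O(ln n)
      = 3n ln(3n) − 3n ln n + 3n ln 22 − 3n + O(ln n)
      = 3n ln 3 + 3n ln 22 − 3n + O(ln n)
      = 3n (ln 66 − 1) + O(ln n).
Numerically ln(66) − 1 ≈ 3.1897.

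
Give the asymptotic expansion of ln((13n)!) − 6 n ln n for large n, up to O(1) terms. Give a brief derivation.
ln((13n)!) − 6 n ln n = 7 n ln n + 13(ln 13 − 1) n + (1/2) ln(2π·13n) + O(1/n)

Stirling: ln((13n)!) = 13n ln(13n) − 13n + (1/2) ln(2π·13n) + O(1/n).
Expand 13n ln(13n) = 13n (ln n + ln 13) = 13n ln n + 13n ln 13.
Subtract 6n ln n: leading term is (13 − 6) n ln n = 7 n ln n. The next term is 13n ln 13 − 13n = 13(ln 13 − 1) n. Then the (1/2) ln(2π·13n) correction.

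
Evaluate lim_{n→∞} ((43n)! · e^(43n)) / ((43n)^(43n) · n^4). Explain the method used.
lim = 0

Stirling: (43n)! ~ sqrt(2π·43n) · (43n/e)^(43n). Hence
  (43n)! · e^(43n) / (43n)^(43n) ~ sqrt(2π·43n).
Dividing by n^4: sqrt(2π·43n) / n^4 = sqrt(2π·43) · n^((1−8)/2), so the expression behaves like sqrt(2π·43) · n^((1−8)/2) → 0.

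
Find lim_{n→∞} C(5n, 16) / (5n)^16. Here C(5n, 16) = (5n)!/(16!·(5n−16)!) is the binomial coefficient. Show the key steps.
lim = 1/16! = 1/20922789888000

With N = 5n → ∞: C(N, 16) / N^16 = [N(N−1)…(N−15)] / (16! · N^16) = (1/16!) · 1 · (1 − 1/(5n)) · … · (1 − 15/(5n)). Each factor → 1 as N → ∞, so the limit is 1/16! = 1/20922789888000.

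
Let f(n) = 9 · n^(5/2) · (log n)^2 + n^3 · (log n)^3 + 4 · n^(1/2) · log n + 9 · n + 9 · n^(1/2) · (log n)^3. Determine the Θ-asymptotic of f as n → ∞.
f(n) ∈ Θ(n^3 · (log n)^3)

Compare the terms by growth order. For large n, n^a · (log n)^b dominates n^a' · (log n)^b' iff a > a', or (a = a' and b > b'). Ranking the 5 terms shows the dominant one is n^3 · (log n)^3. Hence f(n) ∈ Θ(n^3 · (log n)^3).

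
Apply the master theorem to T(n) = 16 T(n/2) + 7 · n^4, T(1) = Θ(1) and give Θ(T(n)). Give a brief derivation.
T(n) = Θ(n^4 log n)

log_2 16 = 4, and f(n) = 7 · n^4 = Θ(n^(log_2 16)). This is Case 2 of the master theorem: T(n) = Θ(f(n) · log n) = Θ(n^4 log n).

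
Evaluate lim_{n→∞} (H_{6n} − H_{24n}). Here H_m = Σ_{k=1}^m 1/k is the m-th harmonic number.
lim = ln(6/24) = −ln 4

Euler-Maclaurin gives H_m = ln m + γ + 1/(2m) + O(1/m^2). The γ and O(1/m) terms cancel in the difference:
  H_{6n} − H_{24n} = ln(6n) − ln(24n) + O(1/n) = ln(6/24) + O(1/n).
Hence the limit is ln(6/24) = −ln 4.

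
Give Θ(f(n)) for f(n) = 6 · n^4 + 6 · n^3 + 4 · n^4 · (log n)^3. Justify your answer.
f(n) ∈ Θ(n^4 · (log n)^3)

Compare the terms by growth order. For large n, n^a · (log n)^b dominates n^a' · (log n)^b' iff a > a', or (a = a' and b > b'). Ranking the 3 terms shows the dominant one is 4 · n^4 · (log n)^3. Hence f(n) ∈ Θ(n^4 · (log n)^3).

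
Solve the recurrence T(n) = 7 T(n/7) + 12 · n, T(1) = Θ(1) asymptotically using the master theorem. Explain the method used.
T(n) = Θ(n log n)

log_7 7 = 1, and f(n) = 12 · n = Θ(n^(log_7 7)). This is Case 2 of the master theorem: T(n) = Θ(f(n) · log n) = Θ(n log n).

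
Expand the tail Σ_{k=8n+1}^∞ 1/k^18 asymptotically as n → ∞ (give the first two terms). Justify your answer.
Σ_{k>8n} 1/k^18 = 1/(17 · (8n)^17) − 1/(2 · (8n)^18) + O(1/(8n)^19)

Compare to the integral: ∫_{8n}^∞ x^(−18) dx = [−x^(−17)/17]_{8n}^∞ = 1/((18−1)·(8n)^17). The Euler-Maclaurin correction adds −f(8n)/2 = −1/(2·(8n)^18). Euler-Maclaurin then gives
  Σ_{k>8n} 1/k^18 = ∫_{8n}^∞ dx/x^18 − 1/(2·(8n)^18) + O(1/(8n)^19).
(Equivalently this is ζ(18) − Σ_{k≤8n} 1/k^18.)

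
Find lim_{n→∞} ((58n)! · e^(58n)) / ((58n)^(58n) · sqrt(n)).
lim = sqrt(2π·58)

Stirling: (58n)! ~ sqrt(2π·58n) · (58n/e)^(58n). Hence
  (58n)! · e^(58n) / (58n)^(58n) ~ sqrt(2π·58n).
Dividing by sqrt(n): sqrt(2π·58n) / sqrt(n) = sqrt(2π·58) · n^((1−1)/2), so the limit is sqrt(2π·58).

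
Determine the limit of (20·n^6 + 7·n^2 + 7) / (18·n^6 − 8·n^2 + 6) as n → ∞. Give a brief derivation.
lim = 20/18 = 10/9

For large n the leading n^6 terms dominate both numerator and denominator. Dividing top and bottom by n^6, every other term tends to 0, leaving 20/18 = 10/9.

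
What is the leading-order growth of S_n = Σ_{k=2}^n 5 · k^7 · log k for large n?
S_n ~ 5 · n^8 log n / 8 − 5 · n^8 / 64

By integral comparison, S_n = ∫_1^n 5 · x^7 · log x dx + O(n^7 · log n). For the integral, ∫ x^7 log x dx = n^8 log n / 8 − n^8/64 (integration by parts). Hence S_n ~ 5 · n^8 log n / 8 − 5 · n^8 / 64.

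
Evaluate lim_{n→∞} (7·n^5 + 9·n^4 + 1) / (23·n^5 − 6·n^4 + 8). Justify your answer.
lim = 7/23

For large n the leading n^5 terms dominate both numerator and denominator. Dividing top and bottom by n^5, every other term tends to 0, leaving 7/23.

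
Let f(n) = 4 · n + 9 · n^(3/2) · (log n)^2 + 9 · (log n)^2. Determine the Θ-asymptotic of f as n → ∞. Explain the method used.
f(n) ∈ Θ(n^(3/2) · (log n)^2)

Compare the terms by growth order. For large n, n^a · (log n)^b dominates n^a' · (log n)^b' iff a > a', or (a = a' and b > b'). Ranking the 3 terms shows the dominant one is 9 · n^(3/2) · (log n)^2. Hence f(n) ∈ Θ(n^(3/2) · (log n)^2).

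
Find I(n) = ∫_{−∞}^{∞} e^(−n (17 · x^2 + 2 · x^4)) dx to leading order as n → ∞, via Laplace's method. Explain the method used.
I(n) ~ sqrt(π/(17n))

φ(x) = 17 · x^2 + 2 · x^4 has its unique global minimum at x* = 0 (since φ'(x) = 34x + 8x^3 = 0 only at x = 0 for real x with both coefficients positive, and φ → ∞ as |x| → ∞). At x* = 0, φ(0) = 0 and φ''(0) = 34. Laplace's method then gives
  I(n) ~ sqrt(2π / (n · φ''(0))) · e^(−n φ(0)) = sqrt(2π / (34n)) = sqrt(π/(17n)).
The 2 · x^4 term contributes only at subleading order (an O(1/n) relative correction).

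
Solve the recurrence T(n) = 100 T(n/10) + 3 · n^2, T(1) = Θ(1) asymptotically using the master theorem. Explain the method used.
T(n) = Θ(n^2 log n)

log_10 100 = 2, and f(n) = 3 · n^2 = Θ(n^(log_10 100)). This is Case 2 of the master theorem: T(n) = Θ(f(n) · log n) = Θ(n^2 log n).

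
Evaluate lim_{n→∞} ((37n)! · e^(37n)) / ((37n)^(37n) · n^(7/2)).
lim = 0

Stirling: (37n)! ~ sqrt(2π·37n) · (37n/e)^(37n). Hence
  (37n)! · e^(37n) / (37n)^(37n) ~ sqrt(2π·37n).
Dividing by n^(7/2): sqrt(2π·37n) / n^(7/2) = sqrt(2π·37) · n^((1−7)/2), so the expression behaves like sqrt(2π·37) · n^((1−7)/2) → 0.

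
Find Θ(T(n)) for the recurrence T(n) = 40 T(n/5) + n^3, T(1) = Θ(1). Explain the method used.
T(n) = Θ(n^3)

log_5 40 ≈ 2.292. f(n) = n^3 dominates n^(log_5 40) since 3 > 2.292, and the regularity condition a·f(n/b) = 40·(n/5)^3 = (40/125)·n^3 ≤ c·f(n) holds with c = 40/125 ≈ 0.32 < 1. So this is Case 3: T(n) = Θ(f(n)) = Θ(n^3).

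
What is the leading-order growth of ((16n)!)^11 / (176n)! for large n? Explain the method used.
((16n)!)^11/(176n)! ~ ((2π·16n)^(10/2) / sqrt(11)) · 11^(−11·16n)  →  0

Write N = 16n. Stirling: N! ~ sqrt(2π N)(N/e)^N and (11N)! ~ sqrt(2π·11N)·(11N/e)^(11N).
  (N!)^11/(11N)! ~ (2π N)^(11/2) (N/e)^(11N) / [sqrt(2π·11N) (11N/e)^(11N)]
     = (2π N)^(11/2) / sqrt(2π·11N) · (N/(11N))^(11N)
     = (2π N)^((11−1)/2) / sqrt(11) · 11^(−11N).
Since 11^11 > 1, the factor 11^(−11N) decays exponentially, so the ratio → 0. Substituting N = 16n gives the stated form.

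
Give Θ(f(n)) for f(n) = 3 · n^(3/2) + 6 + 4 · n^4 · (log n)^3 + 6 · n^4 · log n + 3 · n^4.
f(n) ∈ Θ(n^4 · (log n)^3)

Compare the terms by growth order. For large n, n^a · (log n)^b dominates n^a' · (log n)^b' iff a > a', or (a = a' and b > b'). Ranking the 5 terms shows the dominant one is 4 · n^4 · (log n)^3. Hence f(n) ∈ Θ(n^4 · (log n)^3).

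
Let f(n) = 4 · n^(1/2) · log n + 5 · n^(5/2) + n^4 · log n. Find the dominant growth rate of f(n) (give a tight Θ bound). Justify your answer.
f(n) ∈ Θ(n^4 · log n)

Compare the terms by growth order. For large n, n^a · (log n)^b dominates n^a' · (log n)^b' iff a > a', or (a = a' and b > b'). Ranking the 3 terms shows the dominant one is n^4 · log n. Hence f(n) ∈ Θ(n^4 · log n).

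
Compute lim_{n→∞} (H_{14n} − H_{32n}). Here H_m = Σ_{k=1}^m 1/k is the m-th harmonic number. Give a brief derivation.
lim = ln(14/32) = ln(7/16)

Euler-Maclaurin gives H_m = ln m + γ + 1/(2m) + O(1/m^2). The γ and O(1/m) terms cancel in the difference:
  H_{14n} − H_{32n} = ln(14n) − ln(32n) + O(1/n) = ln(14/32) + O(1/n).
Hence the limit is ln(14/32) = ln(7/16).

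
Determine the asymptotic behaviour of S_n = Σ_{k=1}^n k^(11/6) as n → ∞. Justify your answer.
S_n ~ (6/17) · n^(17/6)

Integral comparison: Σ_{k=1}^n k^(11/6) = ∫_0^n x^(11/6) dx + O(n^(11/6)). The integral is n^(1 + 11/6) / (1 + 11/6) = n^((11+6)/6) / ((11+6)/6) = (6/17) · n^(17/6).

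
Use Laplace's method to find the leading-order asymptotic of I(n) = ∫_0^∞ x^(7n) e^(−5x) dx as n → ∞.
I(n) ~ (sqrt(2π·7n) / 5) · (7n/(5e))^(7n)

Write the integrand as exp(7n ln x − 5x) and set f(x) = 7n ln x − 5x. Then f'(x) = 7n/x − 5 = 0 at x* = 7n/5, and f''(x*) = −7n/x*^2 = −5^2/(7n). Laplace's method (interior maximum) gives
  I(n) ~ e^(f(x*)) · sqrt(2π / |f''(x*)|)
        = exp(7n ln(7n/5) − 7n) · sqrt(2π · 7n / 5^2)
        = (7n/5)^(7n) e^(−7n) · sqrt(2π·7n) / 5
        = (sqrt(2π·7n) / 5) · (7n/(5e))^(7n).
This matches Γ(7n+1)/5^(7n+1) with Stirling applied to Γ.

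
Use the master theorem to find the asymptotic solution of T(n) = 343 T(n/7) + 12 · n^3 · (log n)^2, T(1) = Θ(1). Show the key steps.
T(n) = Θ(n^3 · (log n)^3)

Here log_7 343 = 3 and f(n) = 12 · n^3 · (log n)^2 = Θ(n^(log_7 343) · (log n)^2). This is the extended Case 2 of the master theorem (f matches the critical exponent up to log factors), giving T(n) = Θ(n^(log_7 343) · (log n)^(2+1)) = Θ(n^3 · (log n)^3).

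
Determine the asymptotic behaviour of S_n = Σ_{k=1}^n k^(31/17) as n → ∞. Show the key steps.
S_n ~ (17/48) · n^(48/17)

Integral comparison: Σ_{k=1}^n k^(31/17) = ∫_0^n x^(31/17) dx + O(n^(31/17)). The integral is n^(1 + 31/17) / (1 + 31/17) = n^((31+17)/17) / ((31+17)/17) = (17/48) · n^(48/17).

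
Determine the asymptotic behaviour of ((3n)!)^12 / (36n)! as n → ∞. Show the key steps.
((3n)!)^12/(36n)! ~ ((2π·3n)^(11/2) / sqrt(12)) · 12^(−12·3n)  →  0

Write N = 3n. Stirling: N! ~ sqrt(2π N)(N/e)^N and (12N)! ~ sqrt(2π·12N)·(12N/e)^(12N).
  (N!)^12/(12N)! ~ (2π N)^(12/2) (N/e)^(12N) / [sqrt(2π·12N) (12N/e)^(12N)]
     = (2π N)^(12/2) / sqrt(2π·12N) · (N/(12N))^(12N)
     = (2π N)^((12−1)/2) / sqrt(12) · 12^(−12N).
Since 12^12 > 1, the factor 12^(−12N) decays exponentially, so the ratio → 0. Substituting N = 3n gives the stated form.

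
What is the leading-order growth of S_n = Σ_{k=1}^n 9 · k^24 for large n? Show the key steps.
S_n ~ 9 · n^25 / 25

By integral comparison (Euler-Maclaurin), Σ_{k=1}^n 9 · k^24 = 9 · ∫_0^n x^24 dx + O(n^24) = 9 · n^25/25 + O(n^24). (Equivalently, Faulhaber's formula gives the same leading term.)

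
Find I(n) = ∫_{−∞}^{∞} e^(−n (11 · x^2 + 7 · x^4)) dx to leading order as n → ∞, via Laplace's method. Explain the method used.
I(n) ~ sqrt(π/(11n))

φ(x) = 11 · x^2 + 7 · x^4 has its unique global minimum at x* = 0 (since φ'(x) = 22x + 28x^3 = 0 only at x = 0 for real x with both coefficients positive, and φ → ∞ as |x| → ∞). At x* = 0, φ(0) = 0 and φ''(0) = 22. Laplace's method then gives
  I(n) ~ sqrt(2π / (n · φ''(0))) · e^(−n φ(0)) = sqrt(2π / (22n)) = sqrt(π/(11n)).
The 7 · x^4 term contributes only at subleading order (an O(1/n) relative correction).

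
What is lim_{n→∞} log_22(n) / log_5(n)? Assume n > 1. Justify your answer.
lim = ln(5) / ln(22) = log_22(5)

Change of base: log_22(n) = ln n / ln 22 and log_5(n) = ln n / ln 5. The ratio is (ln n / ln 22) · (ln 5 / ln n) = ln 5 / ln 22, a constant independent of n. So the limit is ln 5 / ln 22 = log_22(5).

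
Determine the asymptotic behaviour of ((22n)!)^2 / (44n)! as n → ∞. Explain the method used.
((22n)!)^2/(44n)! ~ ((2π·22n)^(1/2) / sqrt(2)) · 2^(−2·22n)  →  0

Write N = 22n. Stirling: N! ~ sqrt(2π N)(N/e)^N and (2N)! ~ sqrt(2π·2N)·(2N/e)^(2N).
  (N!)^2/(2N)! ~ (2π N)^(2/2) (N/e)^(2N) / [sqrt(2π·2N) (2N/e)^(2N)]
     = (2π N)^(2/2) / sqrt(2π·2N) · (N/(2N))^(2N)
     = (2π N)^((2−1)/2) / sqrt(2) · 2^(−2N).
Since 2^2 > 1, the factor 2^(−2N) decays exponentially, so the ratio → 0. Substituting N = 22n gives the stated form.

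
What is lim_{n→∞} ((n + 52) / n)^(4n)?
lim = e^208

Rewrite as (1 + 52/n)^(4n). By the standard limit (1 + x/n)^n → e^x, we have (1 + 52/n)^n → e^52, and raising to the 4th power gives e^208.
More precisely, ln[(1 + 52/n)^(4n)] = 4n · ln(1 + 52/n) = 4n · (52/n + O(1/n^2)) = 208 + O(1/n) → 208.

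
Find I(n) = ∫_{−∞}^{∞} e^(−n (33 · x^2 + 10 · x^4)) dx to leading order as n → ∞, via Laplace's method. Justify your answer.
I(n) ~ sqrt(π/(33n))

φ(x) = 33 · x^2 + 10 · x^4 has its unique global minimum at x* = 0 (since φ'(x) = 66x + 40x^3 = 0 only at x = 0 for real x with both coefficients positive, and φ → ∞ as |x| → ∞). At x* = 0, φ(0) = 0 and φ''(0) = 66. Laplace's method then gives
  I(n) ~ sqrt(2π / (n · φ''(0))) · e^(−n φ(0)) = sqrt(2π / (66n)) = sqrt(π/(33n)).
The 10 · x^4 term contributes only at subleading order (an O(1/n) relative correction).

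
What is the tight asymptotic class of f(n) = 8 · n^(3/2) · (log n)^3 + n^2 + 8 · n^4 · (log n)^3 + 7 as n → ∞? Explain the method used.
f(n) ∈ Θ(n^4 · (log n)^3)

Compare the terms by growth order. For large n, n^a · (log n)^b dominates n^a' · (log n)^b' iff a > a', or (a = a' and b > b'). Ranking the 4 terms shows the dominant one is 8 · n^4 · (log n)^3. Hence f(n) ∈ Θ(n^4 · (log n)^3).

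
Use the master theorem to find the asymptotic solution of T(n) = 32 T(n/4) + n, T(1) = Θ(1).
T(n) = Θ(n^(log_4 32))

Master theorem: compare f(n) = n to n^(log_4 32) where log_4 32 ≈ 2.500. Since 1 < log_4 32, we have f(n) = O(n^(log_4 32 − ε)) for some ε > 0 — Case 1. Hence T(n) = Θ(n^(log_4 32)).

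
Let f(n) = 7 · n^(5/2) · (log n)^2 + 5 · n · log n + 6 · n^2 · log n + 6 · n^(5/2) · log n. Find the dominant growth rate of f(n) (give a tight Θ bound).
f(n) ∈ Θ(n^(5/2) · (log n)^2)

Compare the terms by growth order. For large n, n^a · (log n)^b dominates n^a' · (log n)^b' iff a > a', or (a = a' and b > b'). Ranking the 4 terms shows the dominant one is 7 · n^(5/2) · (log n)^2. Hence f(n) ∈ Θ(n^(5/2) · (log n)^2).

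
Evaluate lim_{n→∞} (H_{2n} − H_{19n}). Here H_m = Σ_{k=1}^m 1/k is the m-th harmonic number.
lim = ln(2/19)

Euler-Maclaurin gives H_m = ln m + γ + 1/(2m) + O(1/m^2). The γ and O(1/m) terms cancel in the difference:
  H_{2n} − H_{19n} = ln(2n) − ln(19n) + O(1/n) = ln(2/19) + O(1/n).
Hence the limit is ln(2/19).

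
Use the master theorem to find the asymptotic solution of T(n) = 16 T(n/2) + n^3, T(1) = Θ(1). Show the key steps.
T(n) = Θ(n^4)

Master theorem: compare f(n) = n^3 to n^(log_2 16) where log_2 16 = 4. Since 3 < log_2 16, we have f(n) = O(n^(log_2 16 − ε)) for some ε > 0 — Case 1. Hence T(n) = Θ(n^(log_2 16)) = Θ(n^4).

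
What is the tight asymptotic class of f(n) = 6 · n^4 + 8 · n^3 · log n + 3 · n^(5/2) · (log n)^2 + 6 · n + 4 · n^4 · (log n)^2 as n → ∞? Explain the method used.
f(n) ∈ Θ(n^4 · (log n)^2)

Compare the terms by growth order. For large n, n^a · (log n)^b dominates n^a' · (log n)^b' iff a > a', or (a = a' and b > b'). Ranking the 5 terms shows the dominant one is 4 · n^4 · (log n)^2. Hence f(n) ∈ Θ(n^4 · (log n)^2).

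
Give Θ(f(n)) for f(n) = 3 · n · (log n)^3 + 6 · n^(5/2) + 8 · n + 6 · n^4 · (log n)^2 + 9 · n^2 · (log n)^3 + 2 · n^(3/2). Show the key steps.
f(n) ∈ Θ(n^4 · (log n)^2)

Compare the terms by growth order. For large n, n^a · (log n)^b dominates n^a' · (log n)^b' iff a > a', or (a = a' and b > b'). Ranking the 6 terms shows the dominant one is 6 · n^4 · (log n)^2. Hence f(n) ∈ Θ(n^4 · (log n)^2).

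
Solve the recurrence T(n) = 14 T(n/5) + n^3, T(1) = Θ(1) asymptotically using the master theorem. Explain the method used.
T(n) = Θ(n^3)

log_5 14 ≈ 1.640. f(n) = n^3 dominates n^(log_5 14) since 3 > 1.640, and the regularity condition a·f(n/b) = 14·(n/5)^3 = (14/125)·n^3 ≤ c·f(n) holds with c = 14/125 ≈ 0.112 < 1. So this is Case 3: T(n) = Θ(f(n)) = Θ(n^3).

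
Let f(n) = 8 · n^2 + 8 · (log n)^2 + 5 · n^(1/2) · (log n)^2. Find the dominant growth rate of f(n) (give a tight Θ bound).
f(n) ∈ Θ(n^2)

Compare the terms by growth order. For large n, n^a · (log n)^b dominates n^a' · (log n)^b' iff a > a', or (a = a' and b > b'). Ranking the 3 terms shows the dominant one is 8 · n^2. Hence f(n) ∈ Θ(n^2).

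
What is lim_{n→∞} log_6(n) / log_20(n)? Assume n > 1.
lim = ln(20) / ln(6) = log_6(20)

Change of base: log_6(n) = ln n / ln 6 and log_20(n) = ln n / ln 20. The ratio is (ln n / ln 6) · (ln 20 / ln n) = ln 20 / ln 6, a constant independent of n. So the limit is ln 20 / ln 6 = log_6(20).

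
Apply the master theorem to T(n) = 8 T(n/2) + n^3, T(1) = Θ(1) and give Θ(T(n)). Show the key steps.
T(n) = Θ(n^3 log n)

log_2 8 = 3, and f(n) = n^3 = Θ(n^(log_2 8)). This is Case 2 of the master theorem: T(n) = Θ(f(n) · log n) = Θ(n^3 log n).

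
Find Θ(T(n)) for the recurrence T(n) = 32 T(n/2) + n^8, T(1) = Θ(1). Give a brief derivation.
T(n) = Θ(n^8)

log_2 32 ≈ 5.000. f(n) = n^8 dominates n^(log_2 32) since 8 > 5.000, and the regularity condition a·f(n/b) = 32·(n/2)^8 = (32/256)·n^8 ≤ c·f(n) holds with c = 32/256 ≈ 0.125 < 1. So this is Case 3: T(n) = Θ(f(n)) = Θ(n^8).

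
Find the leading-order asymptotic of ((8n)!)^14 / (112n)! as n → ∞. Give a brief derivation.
((8n)!)^14/(112n)! ~ ((2π·8n)^(13/2) / sqrt(14)) · 14^(−14·8n)  →  0

Write N = 8n. Stirling: N! ~ sqrt(2π N)(N/e)^N and (14N)! ~ sqrt(2π·14N)·(14N/e)^(14N).
  (N!)^14/(14N)! ~ (2π N)^(14/2) (N/e)^(14N) / [sqrt(2π·14N) (14N/e)^(14N)]
     = (2π N)^(14/2) / sqrt(2π·14N) · (N/(14N))^(14N)
     = (2π N)^((14−1)/2) / sqrt(14) · 14^(−14N).
Since 14^14 > 1, the factor 14^(−14N) decays exponentially, so the ratio → 0. Substituting N = 8n gives the stated form.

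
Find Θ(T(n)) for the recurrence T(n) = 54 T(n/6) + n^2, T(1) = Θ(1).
T(n) = Θ(n^(log_6 54))

Master theorem: compare f(n) = n^2 to n^(log_6 54) where log_6 54 ≈ 2.226. Since 2 < log_6 54, we have f(n) = O(n^(log_6 54 − ε)) for some ε > 0 — Case 1. Hence T(n) = Θ(n^(log_6 54)).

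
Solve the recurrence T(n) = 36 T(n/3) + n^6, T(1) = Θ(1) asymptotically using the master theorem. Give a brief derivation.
T(n) = Θ(n^6)

log_3 36 ≈ 3.262. f(n) = n^6 dominates n^(log_3 36) since 6 > 3.262, and the regularity condition a·f(n/b) = 36·(n/3)^6 = (36/729)·n^6 ≤ c·f(n) holds with c = 36/729 ≈ 0.0494 < 1. So this is Case 3: T(n) = Θ(f(n)) = Θ(n^6).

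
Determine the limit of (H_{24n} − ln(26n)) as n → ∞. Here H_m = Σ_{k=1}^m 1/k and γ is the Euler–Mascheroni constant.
lim = ln(12/13) + γ

By Euler-Maclaurin, H_m = ln m + γ + O(1/m). So
  H_{24n} − ln(26n) = ln(24n) + γ − ln(26n) + O(1/n)
                       = ln(24/26) + γ + O(1/n).
Hence the limit is ln(24/26) + γ (= ln(12/13)).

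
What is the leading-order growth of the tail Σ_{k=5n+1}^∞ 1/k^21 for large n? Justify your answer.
Σ_{k>5n} 1/k^21 ~ 1/(20 · (5n)^20)

Compare to the integral: ∫_{5n}^∞ x^(−21) dx = [−x^(−20)/20]_{5n}^∞ = 1/((21−1)·(5n)^20). Euler-Maclaurin then gives
  Σ_{k>5n} 1/k^21 = ∫_{5n}^∞ dx/x^21 − 1/(2·(5n)^21) + O(1/(5n)^22).
(Equivalently this is ζ(21) − Σ_{k≤5n} 1/k^21.)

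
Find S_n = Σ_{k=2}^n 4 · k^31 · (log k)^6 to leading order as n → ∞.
S_n ~ n^32 · (log n)^6 / 8

By integral comparison, S_n = ∫_1^n 4 · x^31 · (log x)^6 dx + O(n^31 · (log n)^6). For the integral, the leading term of ∫_1^n x^31 (log x)^6 dx is n^32/32 · (log n)^6 (by repeated integration by parts; each step lowers the log-exponent and produces a relatively O(1/log n) correction). Hence S_n ~ n^32 · (log n)^6 / 8.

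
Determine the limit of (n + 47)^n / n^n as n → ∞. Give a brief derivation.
lim = e^47

Rewrite as (1 + 47/n)^(n). By the standard limit (1 + x/n)^n → e^x, we have (1 + 47/n)^n → e^47, and raising to the 1st power gives e^47.
More precisely, ln[(1 + 47/n)^(n)] = n · ln(1 + 47/n) = n · (47/n + O(1/n^2)) = 47 + O(1/n) → 47.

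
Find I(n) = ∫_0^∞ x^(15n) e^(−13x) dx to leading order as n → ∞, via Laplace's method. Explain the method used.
I(n) ~ (sqrt(2π·15n) / 13) · (15n/(13e))^(15n)

Write the integrand as exp(15n ln x − 13x) and set f(x) = 15n ln x − 13x. Then f'(x) = 15n/x − 13 = 0 at x* = 15n/13, and f''(x*) = −15n/x*^2 = −13^2/(15n). Laplace's method (interior maximum) gives
  I(n) ~ e^(f(x*)) · sqrt(2π / |f''(x*)|)
        = exp(15n ln(15n/13) − 15n) · sqrt(2π · 15n / 13^2)
        = (15n/13)^(15n) e^(−15n) · sqrt(2π·15n) / 13
        = (sqrt(2π·15n) / 13) · (15n/(13e))^(15n).
This matches Γ(15n+1)/13^(15n+1) with Stirling applied to Γ.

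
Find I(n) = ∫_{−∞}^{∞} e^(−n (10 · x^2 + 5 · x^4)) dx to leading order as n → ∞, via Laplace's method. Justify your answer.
I(n) ~ sqrt(π/(10n))

φ(x) = 10 · x^2 + 5 · x^4 has its unique global minimum at x* = 0 (since φ'(x) = 20x + 20x^3 = 0 only at x = 0 for real x with both coefficients positive, and φ → ∞ as |x| → ∞). At x* = 0, φ(0) = 0 and φ''(0) = 20. Laplace's method then gives
  I(n) ~ sqrt(2π / (n · φ''(0))) · e^(−n φ(0)) = sqrt(2π / (20n)) = sqrt(π/(10n)).
The 5 · x^4 term contributes only at subleading order (an O(1/n) relative correction).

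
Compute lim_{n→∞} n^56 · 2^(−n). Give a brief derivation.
lim = 0

Exponentials with base > 1 dominate every fixed polynomial: for any fixed c, n^c / 2^n → 0 as n → ∞ (e.g. by the ratio test, or by writing 2^n = e^(n ln 2) and noting e^(n ln 2) / n^c → ∞). Hence n^56 · 2^(−n) = n^56 / 2^n → 0.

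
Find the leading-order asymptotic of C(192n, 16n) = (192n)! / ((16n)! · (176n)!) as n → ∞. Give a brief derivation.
C(192n, 16n) ~ (8916100448256/285311670611)^(16n) · sqrt(6/(11π·16n))

Write N = 16n. Apply Stirling to each factorial:
  (12N)! ~ sqrt(2π·12N) · (12N/e)^(12N),
  N! ~ sqrt(2π N) · (N/e)^N,
  (11N)! ~ sqrt(2π·11N) · (11N/e)^(11N).
The exponential factors combine to (12N)^(12N) / (N^N · (11N)^(11N)) = 12^(12N)/11^(11N) = (12^12/11^11)^N = (8916100448256/285311670611)^N.
The square-root prefactors combine to sqrt(2π·12N) / (sqrt(2π N)·sqrt(2π·11N)) = sqrt(12 / (2π·11·N)) = sqrt(6/(11π·16n)).
Substituting N = 16n: C(192n, 16n) ~ (8916100448256/285311670611)^(16n) · sqrt(6/(11π·16n)).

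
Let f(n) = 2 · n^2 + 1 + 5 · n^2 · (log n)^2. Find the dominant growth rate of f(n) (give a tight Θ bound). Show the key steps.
f(n) ∈ Θ(n^2 · (log n)^2)

Compare the terms by growth order. For large n, n^a · (log n)^b dominates n^a' · (log n)^b' iff a > a', or (a = a' and b > b'). Ranking the 3 terms shows the dominant one is 5 · n^2 · (log n)^2. Hence f(n) ∈ Θ(n^2 · (log n)^2).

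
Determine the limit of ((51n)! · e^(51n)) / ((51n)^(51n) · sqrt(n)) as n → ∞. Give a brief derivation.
lim = sqrt(2π·51)

Stirling: (51n)! ~ sqrt(2π·51n) · (51n/e)^(51n). Hence
  (51n)! · e^(51n) / (51n)^(51n) ~ sqrt(2π·51n).
Dividing by sqrt(n): sqrt(2π·51n) / sqrt(n) = sqrt(2π·51) · n^((1−1)/2), so the limit is sqrt(2π·51).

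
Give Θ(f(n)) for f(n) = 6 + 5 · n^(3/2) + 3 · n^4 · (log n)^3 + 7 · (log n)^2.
f(n) ∈ Θ(n^4 · (log n)^3)

Compare the terms by growth order. For large n, n^a · (log n)^b dominates n^a' · (log n)^b' iff a > a', or (a = a' and b > b'). Ranking the 4 terms shows the dominant one is 3 · n^4 · (log n)^3. Hence f(n) ∈ Θ(n^4 · (log n)^3).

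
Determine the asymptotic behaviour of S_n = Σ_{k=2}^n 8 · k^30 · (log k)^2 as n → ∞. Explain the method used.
S_n ~ 8 · n^31 · (log n)^2 / 31

By integral comparison, S_n = ∫_1^n 8 · x^30 · (log x)^2 dx + O(n^30 · (log n)^2). For the integral, the leading term of ∫_1^n x^30 (log x)^2 dx is n^31/31 · (log n)^2 (by repeated integration by parts; each step lowers the log-exponent and produces a relatively O(1/log n) correction). Hence S_n ~ 8 · n^31 · (log n)^2 / 31.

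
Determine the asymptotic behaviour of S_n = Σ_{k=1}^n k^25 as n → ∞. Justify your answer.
S_n ~ n^26 / 26

By integral comparison (Euler-Maclaurin), Σ_{k=1}^n k^25 = ∫_0^n x^25 dx + O(n^25) = n^26/26 + O(n^25). (Equivalently, Faulhaber's formula gives the same leading term.)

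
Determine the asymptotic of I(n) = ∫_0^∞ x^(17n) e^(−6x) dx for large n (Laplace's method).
I(n) ~ (sqrt(2π·17n) / 6) · (17n/(6e))^(17n)

Write the integrand as exp(17n ln x − 6x) and set f(x) = 17n ln x − 6x. Then f'(x) = 17n/x − 6 = 0 at x* = 17n/6, and f''(x*) = −17n/x*^2 = −6^2/(17n). Laplace's method (interior maximum) gives
  I(n) ~ e^(f(x*)) · sqrt(2π / |f''(x*)|)
        = exp(17n ln(17n/6) − 17n) · sqrt(2π · 17n / 6^2)
        = (17n/6)^(17n) e^(−17n) · sqrt(2π·17n) / 6
        = (sqrt(2π·17n) / 6) · (17n/(6e))^(17n).
This matches Γ(17n+1)/6^(17n+1) with Stirling applied to Γ.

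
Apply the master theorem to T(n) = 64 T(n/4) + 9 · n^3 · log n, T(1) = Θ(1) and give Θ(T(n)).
T(n) = Θ(n^3 · (log n)^2)

Here log_4 64 = 3 and f(n) = 9 · n^3 · log n = Θ(n^(log_4 64) · (log n)^1). This is the extended Case 2 of the master theorem (f matches the critical exponent up to log factors), giving T(n) = Θ(n^(log_4 64) · (log n)^(1+1)) = Θ(n^3 · (log n)^2).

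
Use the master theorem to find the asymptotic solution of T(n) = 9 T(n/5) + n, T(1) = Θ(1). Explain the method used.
T(n) = Θ(n^(log_5 9))

Master theorem: compare f(n) = n to n^(log_5 9) where log_5 9 ≈ 1.365. Since 1 < log_5 9, we have f(n) = O(n^(log_5 9 − ε)) for some ε > 0 — Case 1. Hence T(n) = Θ(n^(log_5 9)).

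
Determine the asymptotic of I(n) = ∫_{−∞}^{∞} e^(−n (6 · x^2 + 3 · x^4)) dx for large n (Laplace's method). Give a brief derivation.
I(n) ~ sqrt(π/(6n))

φ(x) = 6 · x^2 + 3 · x^4 has its unique global minimum at x* = 0 (since φ'(x) = 12x + 12x^3 = 0 only at x = 0 for real x with both coefficients positive, and φ → ∞ as |x| → ∞). At x* = 0, φ(0) = 0 and φ''(0) = 12. Laplace's method then gives
  I(n) ~ sqrt(2π / (n · φ''(0))) · e^(−n φ(0)) = sqrt(2π / (12n)) = sqrt(π/(6n)).
The 3 · x^4 term contributes only at subleading order (an O(1/n) relative correction).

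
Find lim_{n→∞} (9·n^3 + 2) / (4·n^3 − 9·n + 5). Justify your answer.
lim = 9/4

For large n the leading n^3 terms dominate both numerator and denominator. Dividing top and bottom by n^3, every other term tends to 0, leaving 9/4.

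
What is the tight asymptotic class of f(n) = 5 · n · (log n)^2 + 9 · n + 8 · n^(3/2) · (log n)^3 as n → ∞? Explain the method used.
f(n) ∈ Θ(n^(3/2) · (log n)^3)

Compare the terms by growth order. For large n, n^a · (log n)^b dominates n^a' · (log n)^b' iff a > a', or (a = a' and b > b'). Ranking the 3 terms shows the dominant one is 8 · n^(3/2) · (log n)^3. Hence f(n) ∈ Θ(n^(3/2) · (log n)^3).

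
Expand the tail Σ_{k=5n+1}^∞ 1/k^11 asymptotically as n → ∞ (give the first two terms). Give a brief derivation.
Σ_{k>5n} 1/k^11 = 1/(10 · (5n)^10) − 1/(2 · (5n)^11) + O(1/(5n)^12)

Compare to the integral: ∫_{5n}^∞ x^(−11) dx = [−x^(−10)/10]_{5n}^∞ = 1/((11−1)·(5n)^10). The Euler-Maclaurin correction adds −f(5n)/2 = −1/(2·(5n)^11). Euler-Maclaurin then gives
  Σ_{k>5n} 1/k^11 = ∫_{5n}^∞ dx/x^11 − 1/(2·(5n)^11) + O(1/(5n)^12).
(Equivalently this is ζ(11) − Σ_{k≤5n} 1/k^11.)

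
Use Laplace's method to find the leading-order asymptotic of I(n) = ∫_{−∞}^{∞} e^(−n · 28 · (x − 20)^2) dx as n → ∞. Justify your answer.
I(n) = sqrt(π/(28n))

Here φ(x) = 28 · (x − 20)^2 has its unique minimum at x* = 20 with φ(x*) = 0 and φ''(x*) = 56. Laplace's method gives
  I(n) ~ e^(−n φ(x*)) · sqrt(2π / (n · φ''(x*))) = sqrt(2π / (56n)) = sqrt(π/(28n)).
This is exact: substituting u = (x − 20)·sqrt(28n) gives I(n) = (1/sqrt(28n)) ∫_{−∞}^{∞} e^(−u^2) du = sqrt(π/(28n)).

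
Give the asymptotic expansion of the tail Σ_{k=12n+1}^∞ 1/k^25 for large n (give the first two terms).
Σ_{k>12n} 1/k^25 = 1/(24 · (12n)^24) − 1/(2 · (12n)^25) + O(1/(12n)^26)

Compare to the integral: ∫_{12n}^∞ x^(−25) dx = [−x^(−24)/24]_{12n}^∞ = 1/((25−1)·(12n)^24). The Euler-Maclaurin correction adds −f(12n)/2 = −1/(2·(12n)^25). Euler-Maclaurin then gives
  Σ_{k>12n} 1/k^25 = ∫_{12n}^∞ dx/x^25 − 1/(2·(12n)^25) + O(1/(12n)^26).
(Equivalently this is ζ(25) − Σ_{k≤12n} 1/k^25.)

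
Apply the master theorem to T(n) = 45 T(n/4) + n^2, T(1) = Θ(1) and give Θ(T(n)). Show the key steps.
T(n) = Θ(n^(log_4 45))

Master theorem: compare f(n) = n^2 to n^(log_4 45) where log_4 45 ≈ 2.746. Since 2 < log_4 45, we have f(n) = O(n^(log_4 45 − ε)) for some ε > 0 — Case 1. Hence T(n) = Θ(n^(log_4 45)).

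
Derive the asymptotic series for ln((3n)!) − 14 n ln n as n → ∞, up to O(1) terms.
ln((3n)!) − 14 n ln n = −11 n ln n + 3(ln 3 − 1) n + (1/2) ln(2π·3n) + O(1/n)

Stirling: ln((3n)!) = 3n ln(3n) − 3n + (1/2) ln(2π·3n) + O(1/n).
Expand 3n ln(3n) = 3n (ln n + ln 3) = 3n ln n + 3n ln 3.
Subtract 14n ln n: leading term is (3 − 14) n ln n = −11 n ln n. The next term is 3n ln 3 − 3n = 3(ln 3 − 1) n. Then the (1/2) ln(2π·3n) correction.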